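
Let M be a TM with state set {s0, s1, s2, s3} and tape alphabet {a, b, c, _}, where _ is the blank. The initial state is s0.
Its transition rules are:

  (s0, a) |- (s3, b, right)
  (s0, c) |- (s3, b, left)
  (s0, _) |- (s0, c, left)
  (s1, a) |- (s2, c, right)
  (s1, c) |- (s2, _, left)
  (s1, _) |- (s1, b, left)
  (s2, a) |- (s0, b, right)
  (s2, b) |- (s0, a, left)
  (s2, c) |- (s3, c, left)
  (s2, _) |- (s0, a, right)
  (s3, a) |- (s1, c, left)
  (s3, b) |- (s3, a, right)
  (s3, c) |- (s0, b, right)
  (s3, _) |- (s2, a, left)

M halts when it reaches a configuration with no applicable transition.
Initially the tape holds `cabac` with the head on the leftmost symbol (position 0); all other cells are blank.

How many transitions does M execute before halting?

22

state=s0 head=0 tape=__[c]abac_   (s0,c)→(s3,b,left)
state=s3 head=-1 tape=_[_]babac_   (s3,_)→(s2,a,left)
state=s2 head=-2 tape=[_]ababac_   (s2,_)→(s0,a,right)
state=s0 head=-1 tape=a[a]babac_   (s0,a)→(s3,b,right)
state=s3 head=0 tape=ab[b]abac_   (s3,b)→(s3,a,right)
state=s3 head=1 tape=aba[a]bac_   (s3,a)→(s1,c,left)
state=s1 head=0 tape=ab[a]cbac_   (s1,a)→(s2,c,right)
state=s2 head=1 tape=abc[c]bac_   (s2,c)→(s3,c,left)
state=s3 head=0 tape=ab[c]cbac_   (s3,c)→(s0,b,right)
state=s0 head=1 tape=abb[c]bac_   (s0,c)→(s3,b,left)
state=s3 head=0 tape=ab[b]bbac_   (s3,b)→(s3,a,right)
state=s3 head=1 tape=aba[b]bac_   (s3,b)→(s3,a,right)
state=s3 head=2 tape=abaa[b]ac_   (s3,b)→(s3,a,right)
state=s3 head=3 tape=abaaa[a]c_   (s3,a)→(s1,c,left)
state=s1 head=2 tape=abaa[a]cc_   (s1,a)→(s2,c,right)
state=s2 head=3 tape=abaac[c]c_   (s2,c)→(s3,c,left)
state=s3 head=2 tape=abaa[c]cc_   (s3,c)→(s0,b,right)
state=s0 head=3 tape=abaab[c]c_   (s0,c)→(s3,b,left)
state=s3 head=2 tape=abaa[b]bc_   (s3,b)→(s3,a,right)
state=s3 head=3 tape=abaaa[b]c_   (s3,b)→(s3,a,right)
state=s3 head=4 tape=abaaaa[c]_   (s3,c)→(s0,b,right)
state=s0 head=5 tape=abaaaab[_]   (s0,_)→(s0,c,left)
state=s0 head=4 tape=abaaaa[b]c
M halts after 22 transitions.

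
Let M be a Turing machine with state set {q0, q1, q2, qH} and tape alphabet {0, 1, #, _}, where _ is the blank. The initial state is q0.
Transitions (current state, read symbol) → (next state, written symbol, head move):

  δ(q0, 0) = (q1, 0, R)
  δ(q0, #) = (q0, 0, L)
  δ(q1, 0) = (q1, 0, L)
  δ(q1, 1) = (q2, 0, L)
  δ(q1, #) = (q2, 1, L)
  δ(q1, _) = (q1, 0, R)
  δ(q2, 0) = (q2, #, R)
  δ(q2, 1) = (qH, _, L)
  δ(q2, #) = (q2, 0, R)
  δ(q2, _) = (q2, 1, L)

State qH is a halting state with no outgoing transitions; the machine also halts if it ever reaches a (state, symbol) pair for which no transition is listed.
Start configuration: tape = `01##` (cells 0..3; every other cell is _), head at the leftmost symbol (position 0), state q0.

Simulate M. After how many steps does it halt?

state=q0 head=0 tape=[0]1##_   (q0,0)→(q1,0,R)
state=q1 head=1 tape=0[1]##_   (q1,1)→(q2,0,L)
state=q2 head=0 tape=[0]0##_   (q2,0)→(q2,#,R)
state=q2 head=1 tape=#[0]##_   (q2,0)→(q2,#,R)
state=q2 head=2 tape=##[#]#_   (q2,#)→(q2,0,R)
state=q2 head=3 tape=##0[#]_   (q2,#)→(q2,0,R)
state=q2 head=4 tape=##00[_]   (q2,_)→(q2,1,L)
state=q2 head=3 tape=##0[0]1   (q2,0)→(q2,#,R)
state=q2 head=4 tape=##0#[1]   (q2,1)→(qH,_,L)
state=qH head=3 tape=##0[#]_
M halts after 9 transitions.

9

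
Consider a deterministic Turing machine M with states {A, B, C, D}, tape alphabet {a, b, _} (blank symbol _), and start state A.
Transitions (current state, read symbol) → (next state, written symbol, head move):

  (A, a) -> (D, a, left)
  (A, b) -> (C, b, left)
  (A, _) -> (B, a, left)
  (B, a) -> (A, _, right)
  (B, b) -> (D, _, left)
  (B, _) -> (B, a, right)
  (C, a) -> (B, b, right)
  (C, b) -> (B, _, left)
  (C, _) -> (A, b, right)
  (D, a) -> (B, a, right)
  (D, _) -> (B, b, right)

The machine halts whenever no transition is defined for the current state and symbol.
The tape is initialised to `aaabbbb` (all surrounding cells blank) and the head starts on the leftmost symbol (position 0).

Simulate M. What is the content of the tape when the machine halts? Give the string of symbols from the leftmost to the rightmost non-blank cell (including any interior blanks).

A | _[a]aabbbb   read a → write a, move left, go to D
D | [_]aaabbbb   read _ → write b, move right, go to B
B | b[a]aabbbb   read a → write _, move right, go to A
A | b_[a]abbbb   read a → write a, move left, go to D
D | b[_]aabbbb   read _ → write b, move right, go to B
B | bb[a]abbbb   read a → write _, move right, go to A
A | bb_[a]bbbb   read a → write a, move left, go to D
D | bb[_]abbbb   read _ → write b, move right, go to B
B | bbb[a]bbbb   read a → write _, move right, go to A
A | bbb_[b]bbb   read b → write b, move left, go to C
C | bbb[_]bbbb   read _ → write b, move right, go to A
A | bbbb[b]bbb   read b → write b, move left, go to C
C | bbb[b]bbbb   read b → write _, move left, go to B
B | bb[b]_bbbb   read b → write _, move left, go to D
D | b[b]__bbbb
The non-blank tape span at halt is bb__bbbb.

bb__bbbb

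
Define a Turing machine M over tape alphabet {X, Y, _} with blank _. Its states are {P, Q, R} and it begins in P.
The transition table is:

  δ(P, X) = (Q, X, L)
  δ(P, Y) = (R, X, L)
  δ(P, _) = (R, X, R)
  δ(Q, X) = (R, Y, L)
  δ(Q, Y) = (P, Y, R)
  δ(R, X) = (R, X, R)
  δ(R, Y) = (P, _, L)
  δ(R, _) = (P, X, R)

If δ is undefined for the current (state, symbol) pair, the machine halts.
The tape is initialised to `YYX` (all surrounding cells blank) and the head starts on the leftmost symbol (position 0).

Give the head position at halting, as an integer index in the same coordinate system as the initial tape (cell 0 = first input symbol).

P | ___[Y]YX   read Y → write X, move L, go to R
R | __[_]XYX   read _ → write X, move R, go to P
P | __X[X]YX   read X → write X, move L, go to Q
Q | __[X]XYX   read X → write Y, move L, go to R
R | _[_]YXYX   read _ → write X, move R, go to P
P | _X[Y]XYX   read Y → write X, move L, go to R
R | _[X]XXYX   read X → write X, move R, go to R
R | _X[X]XYX   read X → write X, move R, go to R
R | _XX[X]YX   read X → write X, move R, go to R
R | _XXX[Y]X   read Y → write _, move L, go to P
P | _XX[X]_X   read X → write X, move L, go to Q
Q | _X[X]X_X   read X → write Y, move L, go to R
R | _[X]YX_X   read X → write X, move R, go to R
R | _X[Y]X_X   read Y → write _, move L, go to P
P | _[X]_X_X   read X → write X, move L, go to Q
Q | [_]X_X_X
At halt the head is at cell -3.

-3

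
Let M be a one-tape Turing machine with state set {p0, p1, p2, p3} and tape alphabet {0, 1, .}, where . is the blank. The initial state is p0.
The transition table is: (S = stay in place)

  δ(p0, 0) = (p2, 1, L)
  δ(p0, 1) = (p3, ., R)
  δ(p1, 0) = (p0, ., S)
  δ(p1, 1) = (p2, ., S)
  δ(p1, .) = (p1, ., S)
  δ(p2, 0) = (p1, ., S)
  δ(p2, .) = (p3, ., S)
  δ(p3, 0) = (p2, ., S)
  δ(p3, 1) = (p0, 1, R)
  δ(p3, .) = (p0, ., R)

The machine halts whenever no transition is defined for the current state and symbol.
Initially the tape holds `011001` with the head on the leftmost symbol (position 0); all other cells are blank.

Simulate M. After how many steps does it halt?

14

state=p0 head=0 tape=.[0]11001.   (p0,0)→(p2,1,L)
state=p2 head=-1 tape=[.]111001.   (p2,.)→(p3,.,S)
state=p3 head=-1 tape=[.]111001.   (p3,.)→(p0,.,R)
state=p0 head=0 tape=.[1]11001.   (p0,1)→(p3,.,R)
state=p3 head=1 tape=..[1]1001.   (p3,1)→(p0,1,R)
state=p0 head=2 tape=..1[1]001.   (p0,1)→(p3,.,R)
state=p3 head=3 tape=..1.[0]01.   (p3,0)→(p2,.,S)
state=p2 head=3 tape=..1.[.]01.   (p2,.)→(p3,.,S)
state=p3 head=3 tape=..1.[.]01.   (p3,.)→(p0,.,R)
state=p0 head=4 tape=..1..[0]1.   (p0,0)→(p2,1,L)
state=p2 head=3 tape=..1.[.]11.   (p2,.)→(p3,.,S)
state=p3 head=3 tape=..1.[.]11.   (p3,.)→(p0,.,R)
state=p0 head=4 tape=..1..[1]1.   (p0,1)→(p3,.,R)
state=p3 head=5 tape=..1...[1].   (p3,1)→(p0,1,R)
state=p0 head=6 tape=..1...1[.]
M halts after 14 transitions.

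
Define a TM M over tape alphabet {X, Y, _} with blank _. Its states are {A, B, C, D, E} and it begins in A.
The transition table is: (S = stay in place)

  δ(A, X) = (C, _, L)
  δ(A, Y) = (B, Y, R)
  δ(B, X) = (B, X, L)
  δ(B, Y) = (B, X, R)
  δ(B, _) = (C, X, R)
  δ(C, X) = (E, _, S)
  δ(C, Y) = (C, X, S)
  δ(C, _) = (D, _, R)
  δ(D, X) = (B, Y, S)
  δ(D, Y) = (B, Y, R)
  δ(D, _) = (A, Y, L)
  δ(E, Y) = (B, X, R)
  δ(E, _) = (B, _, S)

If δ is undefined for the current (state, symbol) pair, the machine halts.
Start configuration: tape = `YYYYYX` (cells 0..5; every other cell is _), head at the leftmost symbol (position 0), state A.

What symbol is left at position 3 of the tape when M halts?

state=A head=0 tape=_[Y]YYYYX__   (A,Y)→(B,Y,R)
state=B head=1 tape=_Y[Y]YYYX__   (B,Y)→(B,X,R)
state=B head=2 tape=_YX[Y]YYX__   (B,Y)→(B,X,R)
state=B head=3 tape=_YXX[Y]YX__   (B,Y)→(B,X,R)
state=B head=4 tape=_YXXX[Y]X__   (B,Y)→(B,X,R)
state=B head=5 tape=_YXXXX[X]__   (B,X)→(B,X,L)
state=B head=4 tape=_YXXX[X]X__   (B,X)→(B,X,L)
state=B head=3 tape=_YXX[X]XX__   (B,X)→(B,X,L)
state=B head=2 tape=_YX[X]XXX__   (B,X)→(B,X,L)
state=B head=1 tape=_Y[X]XXXX__   (B,X)→(B,X,L)
state=B head=0 tape=_[Y]XXXXX__   (B,Y)→(B,X,R)
state=B head=1 tape=_X[X]XXXX__   (B,X)→(B,X,L)
state=B head=0 tape=_[X]XXXXX__   (B,X)→(B,X,L)
state=B head=-1 tape=[_]XXXXXX__   (B,_)→(C,X,R)
state=C head=0 tape=X[X]XXXXX__   (C,X)→(E,_,S)
state=E head=0 tape=X[_]XXXXX__   (E,_)→(B,_,S)
state=B head=0 tape=X[_]XXXXX__   (B,_)→(C,X,R)
state=C head=1 tape=XX[X]XXXX__   (C,X)→(E,_,S)
state=E head=1 tape=XX[_]XXXX__   (E,_)→(B,_,S)
state=B head=1 tape=XX[_]XXXX__   (B,_)→(C,X,R)
state=C head=2 tape=XXX[X]XXX__   (C,X)→(E,_,S)
state=E head=2 tape=XXX[_]XXX__   (E,_)→(B,_,S)
state=B head=2 tape=XXX[_]XXX__   (B,_)→(C,X,R)
state=C head=3 tape=XXXX[X]XX__   (C,X)→(E,_,S)
state=E head=3 tape=XXXX[_]XX__   (E,_)→(B,_,S)
state=B head=3 tape=XXXX[_]XX__   (B,_)→(C,X,R)
state=C head=4 tape=XXXXX[X]X__   (C,X)→(E,_,S)
state=E head=4 tape=XXXXX[_]X__   (E,_)→(B,_,S)
state=B head=4 tape=XXXXX[_]X__   (B,_)→(C,X,R)
state=C head=5 tape=XXXXXX[X]__   (C,X)→(E,_,S)
state=E head=5 tape=XXXXXX[_]__   (E,_)→(B,_,S)
state=B head=5 tape=XXXXXX[_]__   (B,_)→(C,X,R)
state=C head=6 tape=XXXXXXX[_]_   (C,_)→(D,_,R)
state=D head=7 tape=XXXXXXX_[_]   (D,_)→(A,Y,L)
state=A head=6 tape=XXXXXXX[_]Y
Cell 3 holds X when M halts.

X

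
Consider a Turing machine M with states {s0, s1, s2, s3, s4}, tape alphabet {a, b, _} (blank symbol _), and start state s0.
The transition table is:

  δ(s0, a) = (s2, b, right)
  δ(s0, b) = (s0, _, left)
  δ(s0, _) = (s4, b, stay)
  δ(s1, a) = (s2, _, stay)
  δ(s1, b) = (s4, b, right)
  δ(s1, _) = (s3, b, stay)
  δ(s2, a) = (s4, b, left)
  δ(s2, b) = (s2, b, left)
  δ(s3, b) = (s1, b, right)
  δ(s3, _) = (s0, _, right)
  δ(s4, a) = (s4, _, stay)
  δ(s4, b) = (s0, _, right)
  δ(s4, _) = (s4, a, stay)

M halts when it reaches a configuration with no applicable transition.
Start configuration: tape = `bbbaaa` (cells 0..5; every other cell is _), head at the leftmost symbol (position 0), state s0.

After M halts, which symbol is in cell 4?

_

state=s0 head=0 tape=_[b]bbaaa_   (s0,b)→(s0,_,left)
state=s0 head=-1 tape=[_]_bbaaa_   (s0,_)→(s4,b,stay)
state=s4 head=-1 tape=[b]_bbaaa_   (s4,b)→(s0,_,right)
state=s0 head=0 tape=_[_]bbaaa_   (s0,_)→(s4,b,stay)
state=s4 head=0 tape=_[b]bbaaa_   (s4,b)→(s0,_,right)
state=s0 head=1 tape=__[b]baaa_   (s0,b)→(s0,_,left)
state=s0 head=0 tape=_[_]_baaa_   (s0,_)→(s4,b,stay)
state=s4 head=0 tape=_[b]_baaa_   (s4,b)→(s0,_,right)
state=s0 head=1 tape=__[_]baaa_   (s0,_)→(s4,b,stay)
state=s4 head=1 tape=__[b]baaa_   (s4,b)→(s0,_,right)
state=s0 head=2 tape=___[b]aaa_   (s0,b)→(s0,_,left)
state=s0 head=1 tape=__[_]_aaa_   (s0,_)→(s4,b,stay)
state=s4 head=1 tape=__[b]_aaa_   (s4,b)→(s0,_,right)
state=s0 head=2 tape=___[_]aaa_   (s0,_)→(s4,b,stay)
state=s4 head=2 tape=___[b]aaa_   (s4,b)→(s0,_,right)
state=s0 head=3 tape=____[a]aa_   (s0,a)→(s2,b,right)
state=s2 head=4 tape=____b[a]a_   (s2,a)→(s4,b,left)
state=s4 head=3 tape=____[b]ba_   (s4,b)→(s0,_,right)
state=s0 head=4 tape=_____[b]a_   (s0,b)→(s0,_,left)
state=s0 head=3 tape=____[_]_a_   (s0,_)→(s4,b,stay)
state=s4 head=3 tape=____[b]_a_   (s4,b)→(s0,_,right)
state=s0 head=4 tape=_____[_]a_   (s0,_)→(s4,b,stay)
state=s4 head=4 tape=_____[b]a_   (s4,b)→(s0,_,right)
state=s0 head=5 tape=______[a]_   (s0,a)→(s2,b,right)
state=s2 head=6 tape=______b[_]
Cell 4 holds _ when M halts.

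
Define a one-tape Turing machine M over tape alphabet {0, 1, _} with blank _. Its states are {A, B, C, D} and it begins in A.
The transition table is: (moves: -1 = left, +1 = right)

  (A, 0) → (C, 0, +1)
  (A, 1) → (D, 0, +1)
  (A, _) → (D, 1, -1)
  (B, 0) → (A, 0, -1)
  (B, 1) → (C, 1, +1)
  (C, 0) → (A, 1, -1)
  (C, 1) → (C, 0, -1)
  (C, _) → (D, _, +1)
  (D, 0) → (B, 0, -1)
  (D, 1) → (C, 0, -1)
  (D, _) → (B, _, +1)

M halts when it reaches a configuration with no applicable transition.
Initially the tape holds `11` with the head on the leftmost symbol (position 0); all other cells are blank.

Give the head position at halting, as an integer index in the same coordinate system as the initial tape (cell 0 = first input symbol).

-2

A | __[1]1   read 1 → write 0, move +1, go to D
D | __0[1]   read 1 → write 0, move -1, go to C
C | __[0]0   read 0 → write 1, move -1, go to A
A | _[_]10   read _ → write 1, move -1, go to D
D | [_]110   read _ → write _, move +1, go to B
B | _[1]10   read 1 → write 1, move +1, go to C
C | _1[1]0   read 1 → write 0, move -1, go to C
C | _[1]00   read 1 → write 0, move -1, go to C
C | [_]000   read _ → write _, move +1, go to D
D | _[0]00   read 0 → write 0, move -1, go to B
B | [_]000
At halt the head is at cell -2.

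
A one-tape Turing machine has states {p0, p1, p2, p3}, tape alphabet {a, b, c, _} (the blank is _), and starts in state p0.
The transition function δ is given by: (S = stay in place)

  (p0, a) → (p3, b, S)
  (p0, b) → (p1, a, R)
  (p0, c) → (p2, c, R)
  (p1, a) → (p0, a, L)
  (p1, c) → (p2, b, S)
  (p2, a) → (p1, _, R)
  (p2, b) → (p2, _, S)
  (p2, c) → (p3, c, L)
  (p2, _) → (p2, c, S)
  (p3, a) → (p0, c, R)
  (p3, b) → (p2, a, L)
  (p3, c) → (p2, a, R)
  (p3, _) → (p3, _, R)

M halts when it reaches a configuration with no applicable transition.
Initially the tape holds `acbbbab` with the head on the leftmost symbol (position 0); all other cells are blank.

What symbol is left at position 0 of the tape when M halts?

p0 | __[a]cbbbab   read a → write b, move S, go to p3
p3 | __[b]cbbbab   read b → write a, move L, go to p2
p2 | _[_]acbbbab   read _ → write c, move S, go to p2
p2 | _[c]acbbbab   read c → write c, move L, go to p3
p3 | [_]cacbbbab   read _ → write _, move R, go to p3
p3 | _[c]acbbbab   read c → write a, move R, go to p2
p2 | _a[a]cbbbab   read a → write _, move R, go to p1
p1 | _a_[c]bbbab   read c → write b, move S, go to p2
p2 | _a_[b]bbbab   read b → write _, move S, go to p2
p2 | _a_[_]bbbab   read _ → write c, move S, go to p2
p2 | _a_[c]bbbab   read c → write c, move L, go to p3
p3 | _a[_]cbbbab   read _ → write _, move R, go to p3
p3 | _a_[c]bbbab   read c → write a, move R, go to p2
p2 | _a_a[b]bbab   read b → write _, move S, go to p2
p2 | _a_a[_]bbab   read _ → write c, move S, go to p2
p2 | _a_a[c]bbab   read c → write c, move L, go to p3
p3 | _a_[a]cbbab   read a → write c, move R, go to p0
p0 | _a_c[c]bbab   read c → write c, move R, go to p2
p2 | _a_cc[b]bab   read b → write _, move S, go to p2
p2 | _a_cc[_]bab   read _ → write c, move S, go to p2
p2 | _a_cc[c]bab   read c → write c, move L, go to p3
p3 | _a_c[c]cbab   read c → write a, move R, go to p2
p2 | _a_ca[c]bab   read c → write c, move L, go to p3
p3 | _a_c[a]cbab   read a → write c, move R, go to p0
p0 | _a_cc[c]bab   read c → write c, move R, go to p2
p2 | _a_ccc[b]ab   read b → write _, move S, go to p2
p2 | _a_ccc[_]ab   read _ → write c, move S, go to p2
p2 | _a_ccc[c]ab   read c → write c, move L, go to p3
p3 | _a_cc[c]cab   read c → write a, move R, go to p2
p2 | _a_cca[c]ab   read c → write c, move L, go to p3
p3 | _a_cc[a]cab   read a → write c, move R, go to p0
p0 | _a_ccc[c]ab   read c → write c, move R, go to p2
p2 | _a_cccc[a]b   read a → write _, move R, go to p1
p1 | _a_cccc_[b]
Cell 0 holds _ when M halts.

_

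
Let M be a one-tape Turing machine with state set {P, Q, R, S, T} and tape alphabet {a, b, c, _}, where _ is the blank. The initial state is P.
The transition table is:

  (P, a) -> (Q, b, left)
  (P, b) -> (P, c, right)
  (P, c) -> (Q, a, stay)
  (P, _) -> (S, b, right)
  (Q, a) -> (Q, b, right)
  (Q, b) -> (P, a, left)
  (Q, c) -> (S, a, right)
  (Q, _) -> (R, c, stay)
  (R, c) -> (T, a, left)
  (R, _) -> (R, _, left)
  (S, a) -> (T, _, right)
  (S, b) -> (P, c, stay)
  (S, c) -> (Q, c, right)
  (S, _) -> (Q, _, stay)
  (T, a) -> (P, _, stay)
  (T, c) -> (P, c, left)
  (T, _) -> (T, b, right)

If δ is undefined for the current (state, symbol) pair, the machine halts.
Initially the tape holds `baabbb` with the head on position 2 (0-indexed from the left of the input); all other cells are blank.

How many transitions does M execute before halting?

32

P | ba[a]bbb_   read a → write b, move left, go to Q
Q | b[a]bbbb_   read a → write b, move right, go to Q
Q | bb[b]bbb_   read b → write a, move left, go to P
P | b[b]abbb_   read b → write c, move right, go to P
P | bc[a]bbb_   read a → write b, move left, go to Q
Q | b[c]bbbb_   read c → write a, move right, go to S
S | ba[b]bbb_   read b → write c, move stay, go to P
P | ba[c]bbb_   read c → write a, move stay, go to Q
Q | ba[a]bbb_   read a → write b, move right, go to Q
Q | bab[b]bb_   read b → write a, move left, go to P
P | ba[b]abb_   read b → write c, move right, go to P
P | bac[a]bb_   read a → write b, move left, go to Q
Q | ba[c]bbb_   read c → write a, move right, go to S
S | baa[b]bb_   read b → write c, move stay, go to P
P | baa[c]bb_   read c → write a, move stay, go to Q
Q | baa[a]bb_   read a → write b, move right, go to Q
Q | baab[b]b_   read b → write a, move left, go to P
P | baa[b]ab_   read b → write c, move right, go to P
P | baac[a]b_   read a → write b, move left, go to Q
Q | baa[c]bb_   read c → write a, move right, go to S
S | baaa[b]b_   read b → write c, move stay, go to P
P | baaa[c]b_   read c → write a, move stay, go to Q
Q | baaa[a]b_   read a → write b, move right, go to Q
Q | baaab[b]_   read b → write a, move left, go to P
P | baaa[b]a_   read b → write c, move right, go to P
P | baaac[a]_   read a → write b, move left, go to Q
Q | baaa[c]b_   read c → write a, move right, go to S
S | baaaa[b]_   read b → write c, move stay, go to P
P | baaaa[c]_   read c → write a, move stay, go to Q
Q | baaaa[a]_   read a → write b, move right, go to Q
Q | baaaab[_]   read _ → write c, move stay, go to R
R | baaaab[c]   read c → write a, move left, go to T
T | baaaa[b]a
M halts after 32 transitions.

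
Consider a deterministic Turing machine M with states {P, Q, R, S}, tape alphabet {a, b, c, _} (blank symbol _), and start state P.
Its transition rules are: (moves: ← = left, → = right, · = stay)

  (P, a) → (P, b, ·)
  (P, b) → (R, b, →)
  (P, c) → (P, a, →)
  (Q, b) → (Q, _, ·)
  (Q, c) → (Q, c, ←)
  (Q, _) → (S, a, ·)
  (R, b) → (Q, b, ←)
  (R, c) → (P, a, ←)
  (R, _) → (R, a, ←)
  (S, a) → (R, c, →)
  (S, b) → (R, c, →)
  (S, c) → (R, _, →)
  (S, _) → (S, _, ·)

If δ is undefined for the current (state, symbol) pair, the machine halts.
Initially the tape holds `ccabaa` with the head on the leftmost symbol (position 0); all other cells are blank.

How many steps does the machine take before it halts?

10

state=P head=0 tape=[c]cabaa   (P,c)→(P,a,→)
state=P head=1 tape=a[c]abaa   (P,c)→(P,a,→)
state=P head=2 tape=aa[a]baa   (P,a)→(P,b,·)
state=P head=2 tape=aa[b]baa   (P,b)→(R,b,→)
state=R head=3 tape=aab[b]aa   (R,b)→(Q,b,←)
state=Q head=2 tape=aa[b]baa   (Q,b)→(Q,_,·)
state=Q head=2 tape=aa[_]baa   (Q,_)→(S,a,·)
state=S head=2 tape=aa[a]baa   (S,a)→(R,c,→)
state=R head=3 tape=aac[b]aa   (R,b)→(Q,b,←)
state=Q head=2 tape=aa[c]baa   (Q,c)→(Q,c,←)
state=Q head=1 tape=a[a]cbaa
M halts after 10 transitions.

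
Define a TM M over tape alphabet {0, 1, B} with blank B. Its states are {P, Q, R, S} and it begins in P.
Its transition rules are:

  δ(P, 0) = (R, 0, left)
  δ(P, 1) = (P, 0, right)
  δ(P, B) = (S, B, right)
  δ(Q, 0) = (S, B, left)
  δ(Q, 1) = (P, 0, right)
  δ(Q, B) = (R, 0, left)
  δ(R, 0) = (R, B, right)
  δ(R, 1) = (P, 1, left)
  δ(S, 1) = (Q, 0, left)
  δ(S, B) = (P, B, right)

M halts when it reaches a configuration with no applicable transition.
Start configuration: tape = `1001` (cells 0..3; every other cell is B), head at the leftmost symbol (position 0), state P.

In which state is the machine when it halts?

P | [1]001   read 1 → write 0, move right, go to P
P | 0[0]01   read 0 → write 0, move left, go to R
R | [0]001   read 0 → write B, move right, go to R
R | B[0]01   read 0 → write B, move right, go to R
R | BB[0]1   read 0 → write B, move right, go to R
R | BBB[1]   read 1 → write 1, move left, go to P
P | BB[B]1   read B → write B, move right, go to S
S | BBB[1]   read 1 → write 0, move left, go to Q
Q | BB[B]0   read B → write 0, move left, go to R
R | B[B]00
No transition is defined for (R, B); M halts in state R.

R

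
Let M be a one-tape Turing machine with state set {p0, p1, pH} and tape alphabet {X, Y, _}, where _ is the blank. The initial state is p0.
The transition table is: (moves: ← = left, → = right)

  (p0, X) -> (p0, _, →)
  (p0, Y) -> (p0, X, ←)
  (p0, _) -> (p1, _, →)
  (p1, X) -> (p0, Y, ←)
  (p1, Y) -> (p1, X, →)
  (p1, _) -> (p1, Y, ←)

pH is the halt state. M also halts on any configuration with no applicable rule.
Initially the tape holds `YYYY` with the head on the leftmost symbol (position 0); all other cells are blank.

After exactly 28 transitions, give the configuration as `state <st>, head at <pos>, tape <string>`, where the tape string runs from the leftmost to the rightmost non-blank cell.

state=p0 head=0 tape=_[Y]YYY___   (p0,Y)→(p0,X,←)
state=p0 head=-1 tape=[_]XYYY___   (p0,_)→(p1,_,→)
state=p1 head=0 tape=_[X]YYY___   (p1,X)→(p0,Y,←)
state=p0 head=-1 tape=[_]YYYY___   (p0,_)→(p1,_,→)
state=p1 head=0 tape=_[Y]YYY___   (p1,Y)→(p1,X,→)
state=p1 head=1 tape=_X[Y]YY___   (p1,Y)→(p1,X,→)
state=p1 head=2 tape=_XX[Y]Y___   (p1,Y)→(p1,X,→)
state=p1 head=3 tape=_XXX[Y]___   (p1,Y)→(p1,X,→)
state=p1 head=4 tape=_XXXX[_]__   (p1,_)→(p1,Y,←)
state=p1 head=3 tape=_XXX[X]Y__   (p1,X)→(p0,Y,←)
state=p0 head=2 tape=_XX[X]YY__   (p0,X)→(p0,_,→)
state=p0 head=3 tape=_XX_[Y]Y__   (p0,Y)→(p0,X,←)
state=p0 head=2 tape=_XX[_]XY__   (p0,_)→(p1,_,→)
state=p1 head=3 tape=_XX_[X]Y__   (p1,X)→(p0,Y,←)
state=p0 head=2 tape=_XX[_]YY__   (p0,_)→(p1,_,→)
state=p1 head=3 tape=_XX_[Y]Y__   (p1,Y)→(p1,X,→)
state=p1 head=4 tape=_XX_X[Y]__   (p1,Y)→(p1,X,→)
state=p1 head=5 tape=_XX_XX[_]_   (p1,_)→(p1,Y,←)
state=p1 head=4 tape=_XX_X[X]Y_   (p1,X)→(p0,Y,←)
state=p0 head=3 tape=_XX_[X]YY_   (p0,X)→(p0,_,→)
state=p0 head=4 tape=_XX__[Y]Y_   (p0,Y)→(p0,X,←)
state=p0 head=3 tape=_XX_[_]XY_   (p0,_)→(p1,_,→)
state=p1 head=4 tape=_XX__[X]Y_   (p1,X)→(p0,Y,←)
state=p0 head=3 tape=_XX_[_]YY_   (p0,_)→(p1,_,→)
state=p1 head=4 tape=_XX__[Y]Y_   (p1,Y)→(p1,X,→)
state=p1 head=5 tape=_XX__X[Y]_   (p1,Y)→(p1,X,→)
state=p1 head=6 tape=_XX__XX[_]   (p1,_)→(p1,Y,←)
state=p1 head=5 tape=_XX__X[X]Y   (p1,X)→(p0,Y,←)
state=p0 head=4 tape=_XX__[X]YY
After 28 steps: state p0, head at 4, tape XX__XYY.

state p0, head at 4, tape XX__XYY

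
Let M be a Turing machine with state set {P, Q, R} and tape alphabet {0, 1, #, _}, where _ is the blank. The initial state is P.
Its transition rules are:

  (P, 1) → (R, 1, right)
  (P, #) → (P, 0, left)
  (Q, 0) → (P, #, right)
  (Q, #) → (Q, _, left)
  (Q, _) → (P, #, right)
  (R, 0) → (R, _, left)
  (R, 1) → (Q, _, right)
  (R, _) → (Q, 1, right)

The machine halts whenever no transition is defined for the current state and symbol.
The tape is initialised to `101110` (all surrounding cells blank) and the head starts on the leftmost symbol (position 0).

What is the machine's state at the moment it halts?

state=P head=0 tape=[1]01110   (P,1)→(R,1,right)
state=R head=1 tape=1[0]1110   (R,0)→(R,_,left)
state=R head=0 tape=[1]_1110   (R,1)→(Q,_,right)
state=Q head=1 tape=_[_]1110   (Q,_)→(P,#,right)
state=P head=2 tape=_#[1]110   (P,1)→(R,1,right)
state=R head=3 tape=_#1[1]10   (R,1)→(Q,_,right)
state=Q head=4 tape=_#1_[1]0
No transition is defined for (Q, 1); M halts in state Q.

Q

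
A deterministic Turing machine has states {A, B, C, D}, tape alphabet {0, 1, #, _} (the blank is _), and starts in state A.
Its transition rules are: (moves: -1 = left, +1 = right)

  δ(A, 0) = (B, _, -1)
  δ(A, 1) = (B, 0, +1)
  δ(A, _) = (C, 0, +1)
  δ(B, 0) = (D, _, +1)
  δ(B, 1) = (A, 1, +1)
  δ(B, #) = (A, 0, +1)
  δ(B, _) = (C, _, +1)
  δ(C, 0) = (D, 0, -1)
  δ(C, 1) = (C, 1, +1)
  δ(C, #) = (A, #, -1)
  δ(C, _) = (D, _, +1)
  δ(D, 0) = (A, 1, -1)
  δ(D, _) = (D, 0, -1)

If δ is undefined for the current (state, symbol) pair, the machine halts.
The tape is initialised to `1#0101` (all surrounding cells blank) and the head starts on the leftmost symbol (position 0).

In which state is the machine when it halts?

D

A | _[1]#0101   read 1 → write 0, move +1, go to B
B | _0[#]0101   read # → write 0, move +1, go to A
A | _00[0]101   read 0 → write _, move -1, go to B
B | _0[0]_101   read 0 → write _, move +1, go to D
D | _0_[_]101   read _ → write 0, move -1, go to D
D | _0[_]0101   read _ → write 0, move -1, go to D
D | _[0]00101   read 0 → write 1, move -1, go to A
A | [_]100101   read _ → write 0, move +1, go to C
C | 0[1]00101   read 1 → write 1, move +1, go to C
C | 01[0]0101   read 0 → write 0, move -1, go to D
D | 0[1]00101
No transition is defined for (D, 1); M halts in state D.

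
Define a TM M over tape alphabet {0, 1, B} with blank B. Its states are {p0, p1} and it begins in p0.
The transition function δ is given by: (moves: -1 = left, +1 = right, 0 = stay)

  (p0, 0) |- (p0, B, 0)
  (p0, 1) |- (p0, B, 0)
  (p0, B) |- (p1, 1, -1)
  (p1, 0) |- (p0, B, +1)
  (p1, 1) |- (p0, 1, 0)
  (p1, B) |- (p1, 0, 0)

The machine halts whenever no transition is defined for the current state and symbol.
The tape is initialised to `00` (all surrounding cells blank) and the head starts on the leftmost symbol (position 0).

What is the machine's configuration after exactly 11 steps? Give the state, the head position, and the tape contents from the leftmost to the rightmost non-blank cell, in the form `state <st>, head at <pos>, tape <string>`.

state=p0 head=0 tape=B[0]0   (p0,0)→(p0,B,0)
state=p0 head=0 tape=B[B]0   (p0,B)→(p1,1,-1)
state=p1 head=-1 tape=[B]10   (p1,B)→(p1,0,0)
state=p1 head=-1 tape=[0]10   (p1,0)→(p0,B,+1)
state=p0 head=0 tape=B[1]0   (p0,1)→(p0,B,0)
state=p0 head=0 tape=B[B]0   (p0,B)→(p1,1,-1)
state=p1 head=-1 tape=[B]10   (p1,B)→(p1,0,0)
state=p1 head=-1 tape=[0]10   (p1,0)→(p0,B,+1)
state=p0 head=0 tape=B[1]0   (p0,1)→(p0,B,0)
state=p0 head=0 tape=B[B]0   (p0,B)→(p1,1,-1)
state=p1 head=-1 tape=[B]10   (p1,B)→(p1,0,0)
state=p1 head=-1 tape=[0]10
After 11 steps: state p1, head at -1, tape 010.

state p1, head at -1, tape 010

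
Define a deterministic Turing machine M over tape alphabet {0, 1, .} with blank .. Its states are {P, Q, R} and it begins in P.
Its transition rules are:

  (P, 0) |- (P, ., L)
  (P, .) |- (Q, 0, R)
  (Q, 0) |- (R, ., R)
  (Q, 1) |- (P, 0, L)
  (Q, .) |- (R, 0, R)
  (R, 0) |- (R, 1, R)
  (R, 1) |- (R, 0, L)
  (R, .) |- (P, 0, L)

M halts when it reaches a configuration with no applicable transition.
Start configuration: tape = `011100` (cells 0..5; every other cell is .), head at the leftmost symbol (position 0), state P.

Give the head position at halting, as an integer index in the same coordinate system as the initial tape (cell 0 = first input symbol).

5

P | ...[0]11100.   read 0 → write ., move L, go to P
P | ..[.].11100.   read . → write 0, move R, go to Q
Q | ..0[.]11100.   read . → write 0, move R, go to R
R | ..00[1]1100.   read 1 → write 0, move L, go to R
R | ..0[0]01100.   read 0 → write 1, move R, go to R
R | ..01[0]1100.   read 0 → write 1, move R, go to R
R | ..011[1]100.   read 1 → write 0, move L, go to R
R | ..01[1]0100.   read 1 → write 0, move L, go to R
R | ..0[1]00100.   read 1 → write 0, move L, go to R
R | ..[0]000100.   read 0 → write 1, move R, go to R
R | ..1[0]00100.   read 0 → write 1, move R, go to R
R | ..11[0]0100.   read 0 → write 1, move R, go to R
R | ..111[0]100.   read 0 → write 1, move R, go to R
R | ..1111[1]00.   read 1 → write 0, move L, go to R
R | ..111[1]000.   read 1 → write 0, move L, go to R
R | ..11[1]0000.   read 1 → write 0, move L, go to R
R | ..1[1]00000.   read 1 → write 0, move L, go to R
R | ..[1]000000.   read 1 → write 0, move L, go to R
R | .[.]0000000.   read . → write 0, move L, go to P
P | [.]00000000.   read . → write 0, move R, go to Q
Q | 0[0]0000000.   read 0 → write ., move R, go to R
R | 0.[0]000000.   read 0 → write 1, move R, go to R
R | 0.1[0]00000.   read 0 → write 1, move R, go to R
R | 0.11[0]0000.   read 0 → write 1, move R, go to R
R | 0.111[0]000.   read 0 → write 1, move R, go to R
R | 0.1111[0]00.   read 0 → write 1, move R, go to R
R | 0.11111[0]0.   read 0 → write 1, move R, go to R
R | 0.111111[0].   read 0 → write 1, move R, go to R
R | 0.1111111[.]   read . → write 0, move L, go to P
P | 0.111111[1]0
At halt the head is at cell 5.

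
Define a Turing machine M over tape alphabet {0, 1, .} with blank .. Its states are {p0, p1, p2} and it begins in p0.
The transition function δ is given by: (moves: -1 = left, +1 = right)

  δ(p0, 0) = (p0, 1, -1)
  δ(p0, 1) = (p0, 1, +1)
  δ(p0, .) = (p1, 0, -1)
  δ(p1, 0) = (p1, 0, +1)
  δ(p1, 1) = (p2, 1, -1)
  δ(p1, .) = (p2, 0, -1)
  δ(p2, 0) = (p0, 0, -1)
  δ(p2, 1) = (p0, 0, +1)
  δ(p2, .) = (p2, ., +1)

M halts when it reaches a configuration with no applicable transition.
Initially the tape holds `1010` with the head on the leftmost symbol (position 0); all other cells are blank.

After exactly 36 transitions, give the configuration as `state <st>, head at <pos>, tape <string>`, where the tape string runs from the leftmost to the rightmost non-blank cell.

p0 | [1]010.....   read 1 → write 1, move +1, go to p0
p0 | 1[0]10.....   read 0 → write 1, move -1, go to p0
p0 | [1]110.....   read 1 → write 1, move +1, go to p0
p0 | 1[1]10.....   read 1 → write 1, move +1, go to p0
p0 | 11[1]0.....   read 1 → write 1, move +1, go to p0
p0 | 111[0].....   read 0 → write 1, move -1, go to p0
p0 | 11[1]1.....   read 1 → write 1, move +1, go to p0
p0 | 111[1].....   read 1 → write 1, move +1, go to p0
p0 | 1111[.]....   read . → write 0, move -1, go to p1
p1 | 111[1]0....   read 1 → write 1, move -1, go to p2
p2 | 11[1]10....   read 1 → write 0, move +1, go to p0
p0 | 110[1]0....   read 1 → write 1, move +1, go to p0
p0 | 1101[0]....   read 0 → write 1, move -1, go to p0
p0 | 110[1]1....   read 1 → write 1, move +1, go to p0
p0 | 1101[1]....   read 1 → write 1, move +1, go to p0
p0 | 11011[.]...   read . → write 0, move -1, go to p1
p1 | 1101[1]0...   read 1 → write 1, move -1, go to p2
p2 | 110[1]10...   read 1 → write 0, move +1, go to p0
p0 | 1100[1]0...   read 1 → write 1, move +1, go to p0
p0 | 11001[0]...   read 0 → write 1, move -1, go to p0
p0 | 1100[1]1...   read 1 → write 1, move +1, go to p0
p0 | 11001[1]...   read 1 → write 1, move +1, go to p0
p0 | 110011[.]..   read . → write 0, move -1, go to p1
p1 | 11001[1]0..   read 1 → write 1, move -1, go to p2
p2 | 1100[1]10..   read 1 → write 0, move +1, go to p0
p0 | 11000[1]0..   read 1 → write 1, move +1, go to p0
p0 | 110001[0]..   read 0 → write 1, move -1, go to p0
p0 | 11000[1]1..   read 1 → write 1, move +1, go to p0
p0 | 110001[1]..   read 1 → write 1, move +1, go to p0
p0 | 1100011[.].   read . → write 0, move -1, go to p1
p1 | 110001[1]0.   read 1 → write 1, move -1, go to p2
p2 | 11000[1]10.   read 1 → write 0, move +1, go to p0
p0 | 110000[1]0.   read 1 → write 1, move +1, go to p0
p0 | 1100001[0].   read 0 → write 1, move -1, go to p0
p0 | 110000[1]1.   read 1 → write 1, move +1, go to p0
p0 | 1100001[1].   read 1 → write 1, move +1, go to p0
p0 | 11000011[.]
After 36 steps: state p0, head at 8, tape 11000011.

state p0, head at 8, tape 11000011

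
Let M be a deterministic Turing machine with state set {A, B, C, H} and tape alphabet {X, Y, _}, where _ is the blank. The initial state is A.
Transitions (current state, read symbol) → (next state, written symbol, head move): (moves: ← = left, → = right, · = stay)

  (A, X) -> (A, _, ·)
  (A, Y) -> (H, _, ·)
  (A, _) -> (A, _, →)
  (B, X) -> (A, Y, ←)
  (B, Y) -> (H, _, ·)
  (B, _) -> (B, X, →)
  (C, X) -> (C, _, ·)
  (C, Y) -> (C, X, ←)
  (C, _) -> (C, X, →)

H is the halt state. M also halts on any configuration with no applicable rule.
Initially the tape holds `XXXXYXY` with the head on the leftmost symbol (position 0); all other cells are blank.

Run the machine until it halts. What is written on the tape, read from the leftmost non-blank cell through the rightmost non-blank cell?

XY

A | [X]XXXYXY   read X → write _, move ·, go to A
A | [_]XXXYXY   read _ → write _, move →, go to A
A | _[X]XXYXY   read X → write _, move ·, go to A
A | _[_]XXYXY   read _ → write _, move →, go to A
A | __[X]XYXY   read X → write _, move ·, go to A
A | __[_]XYXY   read _ → write _, move →, go to A
A | ___[X]YXY   read X → write _, move ·, go to A
A | ___[_]YXY   read _ → write _, move →, go to A
A | ____[Y]XY   read Y → write _, move ·, go to H
H | ____[_]XY
The non-blank tape span at halt is XY.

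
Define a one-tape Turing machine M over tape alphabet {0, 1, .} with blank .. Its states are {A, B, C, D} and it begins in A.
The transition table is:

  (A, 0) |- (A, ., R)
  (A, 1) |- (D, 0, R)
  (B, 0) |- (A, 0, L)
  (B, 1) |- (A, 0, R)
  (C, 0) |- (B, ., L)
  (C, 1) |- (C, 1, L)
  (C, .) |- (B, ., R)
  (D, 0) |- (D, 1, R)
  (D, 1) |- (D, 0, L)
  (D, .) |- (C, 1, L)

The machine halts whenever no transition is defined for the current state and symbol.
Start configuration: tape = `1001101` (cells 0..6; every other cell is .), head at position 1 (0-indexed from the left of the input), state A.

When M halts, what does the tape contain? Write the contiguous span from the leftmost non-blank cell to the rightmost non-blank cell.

1.0

state=A head=1 tape=1[0]01101.   (A,0)→(A,.,R)
state=A head=2 tape=1.[0]1101.   (A,0)→(A,.,R)
state=A head=3 tape=1..[1]101.   (A,1)→(D,0,R)
state=D head=4 tape=1..0[1]01.   (D,1)→(D,0,L)
state=D head=3 tape=1..[0]001.   (D,0)→(D,1,R)
state=D head=4 tape=1..1[0]01.   (D,0)→(D,1,R)
state=D head=5 tape=1..11[0]1.   (D,0)→(D,1,R)
state=D head=6 tape=1..111[1].   (D,1)→(D,0,L)
state=D head=5 tape=1..11[1]0.   (D,1)→(D,0,L)
state=D head=4 tape=1..1[1]00.   (D,1)→(D,0,L)
state=D head=3 tape=1..[1]000.   (D,1)→(D,0,L)
state=D head=2 tape=1.[.]0000.   (D,.)→(C,1,L)
state=C head=1 tape=1[.]10000.   (C,.)→(B,.,R)
state=B head=2 tape=1.[1]0000.   (B,1)→(A,0,R)
state=A head=3 tape=1.0[0]000.   (A,0)→(A,.,R)
state=A head=4 tape=1.0.[0]00.   (A,0)→(A,.,R)
state=A head=5 tape=1.0..[0]0.   (A,0)→(A,.,R)
state=A head=6 tape=1.0...[0].   (A,0)→(A,.,R)
state=A head=7 tape=1.0....[.]
The non-blank tape span at halt is 1.0.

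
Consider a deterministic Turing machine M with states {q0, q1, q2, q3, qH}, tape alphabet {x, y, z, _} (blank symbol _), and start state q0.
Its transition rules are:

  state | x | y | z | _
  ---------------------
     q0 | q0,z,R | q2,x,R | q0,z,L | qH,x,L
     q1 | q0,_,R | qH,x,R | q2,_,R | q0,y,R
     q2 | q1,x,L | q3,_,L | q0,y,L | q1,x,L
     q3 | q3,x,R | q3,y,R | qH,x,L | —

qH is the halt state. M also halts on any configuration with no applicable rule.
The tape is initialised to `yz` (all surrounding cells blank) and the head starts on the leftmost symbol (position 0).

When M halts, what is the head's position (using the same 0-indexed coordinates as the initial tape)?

state=q0 head=0 tape=[y]z__   (q0,y)→(q2,x,R)
state=q2 head=1 tape=x[z]__   (q2,z)→(q0,y,L)
state=q0 head=0 tape=[x]y__   (q0,x)→(q0,z,R)
state=q0 head=1 tape=z[y]__   (q0,y)→(q2,x,R)
state=q2 head=2 tape=zx[_]_   (q2,_)→(q1,x,L)
state=q1 head=1 tape=z[x]x_   (q1,x)→(q0,_,R)
state=q0 head=2 tape=z_[x]_   (q0,x)→(q0,z,R)
state=q0 head=3 tape=z_z[_]   (q0,_)→(qH,x,L)
state=qH head=2 tape=z_[z]x
At halt the head is at cell 2.

2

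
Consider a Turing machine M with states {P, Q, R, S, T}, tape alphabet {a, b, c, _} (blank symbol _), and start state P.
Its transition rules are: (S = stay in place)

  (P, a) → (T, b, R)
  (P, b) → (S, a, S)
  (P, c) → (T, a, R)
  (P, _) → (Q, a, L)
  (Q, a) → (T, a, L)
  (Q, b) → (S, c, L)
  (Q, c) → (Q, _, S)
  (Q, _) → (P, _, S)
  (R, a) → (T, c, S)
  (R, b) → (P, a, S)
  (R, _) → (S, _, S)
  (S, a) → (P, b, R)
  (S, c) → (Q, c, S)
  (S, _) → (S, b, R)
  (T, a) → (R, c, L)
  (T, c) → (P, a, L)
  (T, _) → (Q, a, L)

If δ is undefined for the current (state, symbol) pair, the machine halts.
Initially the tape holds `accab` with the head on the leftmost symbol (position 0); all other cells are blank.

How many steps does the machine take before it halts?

state=P head=0 tape=[a]ccab   (P,a)→(T,b,R)
state=T head=1 tape=b[c]cab   (T,c)→(P,a,L)
state=P head=0 tape=[b]acab   (P,b)→(S,a,S)
state=S head=0 tape=[a]acab   (S,a)→(P,b,R)
state=P head=1 tape=b[a]cab   (P,a)→(T,b,R)
state=T head=2 tape=bb[c]ab   (T,c)→(P,a,L)
state=P head=1 tape=b[b]aab   (P,b)→(S,a,S)
state=S head=1 tape=b[a]aab   (S,a)→(P,b,R)
state=P head=2 tape=bb[a]ab   (P,a)→(T,b,R)
state=T head=3 tape=bbb[a]b   (T,a)→(R,c,L)
state=R head=2 tape=bb[b]cb   (R,b)→(P,a,S)
state=P head=2 tape=bb[a]cb   (P,a)→(T,b,R)
state=T head=3 tape=bbb[c]b   (T,c)→(P,a,L)
state=P head=2 tape=bb[b]ab   (P,b)→(S,a,S)
state=S head=2 tape=bb[a]ab   (S,a)→(P,b,R)
state=P head=3 tape=bbb[a]b   (P,a)→(T,b,R)
state=T head=4 tape=bbbb[b]
M halts after 16 transitions.

16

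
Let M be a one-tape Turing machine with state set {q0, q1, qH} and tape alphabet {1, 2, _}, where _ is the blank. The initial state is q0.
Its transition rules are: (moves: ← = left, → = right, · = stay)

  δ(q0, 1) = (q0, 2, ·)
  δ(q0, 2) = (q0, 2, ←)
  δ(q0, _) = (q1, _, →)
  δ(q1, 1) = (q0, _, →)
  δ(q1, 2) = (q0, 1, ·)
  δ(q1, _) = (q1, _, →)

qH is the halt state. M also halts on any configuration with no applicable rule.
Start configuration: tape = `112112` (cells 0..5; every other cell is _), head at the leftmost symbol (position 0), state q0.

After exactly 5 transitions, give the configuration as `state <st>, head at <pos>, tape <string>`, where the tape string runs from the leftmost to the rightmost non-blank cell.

state=q0 head=0 tape=_[1]12112   (q0,1)→(q0,2,·)
state=q0 head=0 tape=_[2]12112   (q0,2)→(q0,2,←)
state=q0 head=-1 tape=[_]212112   (q0,_)→(q1,_,→)
state=q1 head=0 tape=_[2]12112   (q1,2)→(q0,1,·)
state=q0 head=0 tape=_[1]12112   (q0,1)→(q0,2,·)
state=q0 head=0 tape=_[2]12112
After 5 steps: state q0, head at 0, tape 212112.

state q0, head at 0, tape 212112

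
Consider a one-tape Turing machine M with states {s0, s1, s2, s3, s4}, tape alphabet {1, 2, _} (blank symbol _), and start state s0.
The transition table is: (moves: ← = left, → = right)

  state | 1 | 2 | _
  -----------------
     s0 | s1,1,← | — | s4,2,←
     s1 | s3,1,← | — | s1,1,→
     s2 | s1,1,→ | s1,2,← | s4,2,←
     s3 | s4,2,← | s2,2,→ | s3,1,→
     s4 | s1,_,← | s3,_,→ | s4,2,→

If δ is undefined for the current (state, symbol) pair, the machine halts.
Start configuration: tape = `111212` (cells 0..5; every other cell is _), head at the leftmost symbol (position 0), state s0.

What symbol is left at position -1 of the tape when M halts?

2

state=s0 head=0 tape=__[1]11212   (s0,1)→(s1,1,←)
state=s1 head=-1 tape=_[_]111212   (s1,_)→(s1,1,→)
state=s1 head=0 tape=_1[1]11212   (s1,1)→(s3,1,←)
state=s3 head=-1 tape=_[1]111212   (s3,1)→(s4,2,←)
state=s4 head=-2 tape=[_]2111212   (s4,_)→(s4,2,→)
state=s4 head=-1 tape=2[2]111212   (s4,2)→(s3,_,→)
state=s3 head=0 tape=2_[1]11212   (s3,1)→(s4,2,←)
state=s4 head=-1 tape=2[_]211212   (s4,_)→(s4,2,→)
state=s4 head=0 tape=22[2]11212   (s4,2)→(s3,_,→)
state=s3 head=1 tape=22_[1]1212   (s3,1)→(s4,2,←)
state=s4 head=0 tape=22[_]21212   (s4,_)→(s4,2,→)
state=s4 head=1 tape=222[2]1212   (s4,2)→(s3,_,→)
state=s3 head=2 tape=222_[1]212   (s3,1)→(s4,2,←)
state=s4 head=1 tape=222[_]2212   (s4,_)→(s4,2,→)
state=s4 head=2 tape=2222[2]212   (s4,2)→(s3,_,→)
state=s3 head=3 tape=2222_[2]12   (s3,2)→(s2,2,→)
state=s2 head=4 tape=2222_2[1]2   (s2,1)→(s1,1,→)
state=s1 head=5 tape=2222_21[2]
Cell -1 holds 2 when M halts.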